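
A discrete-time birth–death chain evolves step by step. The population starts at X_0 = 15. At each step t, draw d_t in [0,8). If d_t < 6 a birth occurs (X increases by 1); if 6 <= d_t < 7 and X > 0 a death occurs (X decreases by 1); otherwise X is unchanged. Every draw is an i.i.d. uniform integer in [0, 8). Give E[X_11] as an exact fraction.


175/8

X can drop by at most 1 per step and X_0 = 15 > T = 11, so X_t >= 15 − t >= 4 > 0 for every t <= 11: the floor at 0 (the 'and X > 0' condition) never binds. Hence X_11 = X_0 + Σ_{t<11} Y_t with i.i.d. increments Y_t = y(d_t) ∈ {+1, −1, 0}.
Outcome values over d=0..7: [1, 1, 1, 1, 1, 1, -1, 0]
Σy = 5, Σy² = 7, M = 8
μ = 5/8 = 5/8,  σ² = 7/8 − (5/8)² = 31/64
E[X_11] = 15 + 11·(5/8) = 175/8


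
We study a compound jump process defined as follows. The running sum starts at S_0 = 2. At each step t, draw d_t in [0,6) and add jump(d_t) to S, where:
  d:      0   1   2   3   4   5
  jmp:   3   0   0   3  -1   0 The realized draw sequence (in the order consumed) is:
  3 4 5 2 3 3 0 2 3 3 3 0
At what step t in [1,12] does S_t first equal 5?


1

t=0: S=2, d=3, jump=3, S_1=5
t=1: S=5, d=4, jump=-1, S_2=4
t=2: S=4, d=5, jump=0, S_3=4
t=3: S=4, d=2, jump=0, S_4=4
t=4: S=4, d=3, jump=3, S_5=7
t=5: S=7, d=3, jump=3, S_6=10
t=6: S=10, d=0, jump=3, S_7=13
t=7: S=13, d=2, jump=0, S_8=13
t=8: S=13, d=3, jump=3, S_9=16
t=9: S=16, d=3, jump=3, S_10=19
t=10: S=19, d=3, jump=3, S_11=22
t=11: S=22, d=0, jump=3, S_12=25


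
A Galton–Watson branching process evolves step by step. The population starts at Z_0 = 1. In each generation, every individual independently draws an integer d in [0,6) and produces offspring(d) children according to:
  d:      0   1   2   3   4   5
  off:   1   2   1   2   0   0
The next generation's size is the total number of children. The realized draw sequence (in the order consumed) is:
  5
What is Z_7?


0

gen 0: Z_0=1, draws=[5], offspring=[0], Z_1=0
gen 1: Z_1=0, draws=[], offspring=[], Z_2=0
gen 2: Z_2=0, draws=[], offspring=[], Z_3=0
gen 3: Z_3=0, draws=[], offspring=[], Z_4=0
gen 4: Z_4=0, draws=[], offspring=[], Z_5=0
gen 5: Z_5=0, draws=[], offspring=[], Z_6=0
gen 6: Z_6=0, draws=[], offspring=[], Z_7=0


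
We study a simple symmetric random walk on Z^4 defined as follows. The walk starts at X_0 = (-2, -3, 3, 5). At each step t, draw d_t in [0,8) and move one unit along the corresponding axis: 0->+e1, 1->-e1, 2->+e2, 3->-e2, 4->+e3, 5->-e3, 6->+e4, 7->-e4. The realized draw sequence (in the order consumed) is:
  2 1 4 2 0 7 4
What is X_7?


t=0: X=(-2, -3, 3, 5), d=2 → +e2, X_1=(-2, -2, 3, 5)
t=1: X=(-2, -2, 3, 5), d=1 → -e1, X_2=(-3, -2, 3, 5)
t=2: X=(-3, -2, 3, 5), d=4 → +e3, X_3=(-3, -2, 4, 5)
t=3: X=(-3, -2, 4, 5), d=2 → +e2, X_4=(-3, -1, 4, 5)
t=4: X=(-3, -1, 4, 5), d=0 → +e1, X_5=(-2, -1, 4, 5)
t=5: X=(-2, -1, 4, 5), d=7 → -e4, X_6=(-2, -1, 4, 4)
t=6: X=(-2, -1, 4, 4), d=4 → +e3, X_7=(-2, -1, 5, 4)

(-2, -1, 5, 4)


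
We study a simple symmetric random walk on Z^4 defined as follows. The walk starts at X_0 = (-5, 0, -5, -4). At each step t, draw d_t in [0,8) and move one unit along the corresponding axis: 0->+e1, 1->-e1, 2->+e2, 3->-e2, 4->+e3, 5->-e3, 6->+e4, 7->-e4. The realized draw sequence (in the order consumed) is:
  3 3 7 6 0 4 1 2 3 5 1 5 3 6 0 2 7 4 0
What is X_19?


(-4, -2, -5, -4)

t=0: X=(-5, 0, -5, -4), d=3 → -e2, X_1=(-5, -1, -5, -4)
t=1: X=(-5, -1, -5, -4), d=3 → -e2, X_2=(-5, -2, -5, -4)
t=2: X=(-5, -2, -5, -4), d=7 → -e4, X_3=(-5, -2, -5, -5)
t=3: X=(-5, -2, -5, -5), d=6 → +e4, X_4=(-5, -2, -5, -4)
t=4: X=(-5, -2, -5, -4), d=0 → +e1, X_5=(-4, -2, -5, -4)
t=5: X=(-4, -2, -5, -4), d=4 → +e3, X_6=(-4, -2, -4, -4)
t=6: X=(-4, -2, -4, -4), d=1 → -e1, X_7=(-5, -2, -4, -4)
t=7: X=(-5, -2, -4, -4), d=2 → +e2, X_8=(-5, -1, -4, -4)
t=8: X=(-5, -1, -4, -4), d=3 → -e2, X_9=(-5, -2, -4, -4)
t=9: X=(-5, -2, -4, -4), d=5 → -e3, X_10=(-5, -2, -5, -4)
t=10: X=(-5, -2, -5, -4), d=1 → -e1, X_11=(-6, -2, -5, -4)
t=11: X=(-6, -2, -5, -4), d=5 → -e3, X_12=(-6, -2, -6, -4)
t=12: X=(-6, -2, -6, -4), d=3 → -e2, X_13=(-6, -3, -6, -4)
t=13: X=(-6, -3, -6, -4), d=6 → +e4, X_14=(-6, -3, -6, -3)
t=14: X=(-6, -3, -6, -3), d=0 → +e1, X_15=(-5, -3, -6, -3)
t=15: X=(-5, -3, -6, -3), d=2 → +e2, X_16=(-5, -2, -6, -3)
t=16: X=(-5, -2, -6, -3), d=7 → -e4, X_17=(-5, -2, -6, -4)
t=17: X=(-5, -2, -6, -4), d=4 → +e3, X_18=(-5, -2, -5, -4)
t=18: X=(-5, -2, -5, -4), d=0 → +e1, X_19=(-4, -2, -5, -4)


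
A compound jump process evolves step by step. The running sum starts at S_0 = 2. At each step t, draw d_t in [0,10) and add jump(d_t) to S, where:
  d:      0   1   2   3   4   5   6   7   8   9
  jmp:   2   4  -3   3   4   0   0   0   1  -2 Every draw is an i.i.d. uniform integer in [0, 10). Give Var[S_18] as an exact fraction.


Outcome values over d=0..9: [2, 4, -3, 3, 4, 0, 0, 0, 1, -2]
Σy = 9, Σy² = 59, M = 10
μ = 9/10 = 9/10,  σ² = 59/10 − (9/10)² = 509/100
Independent increments: Var[S_18] = 18·σ² = 18·(509/100) = 4581/50

4581/50


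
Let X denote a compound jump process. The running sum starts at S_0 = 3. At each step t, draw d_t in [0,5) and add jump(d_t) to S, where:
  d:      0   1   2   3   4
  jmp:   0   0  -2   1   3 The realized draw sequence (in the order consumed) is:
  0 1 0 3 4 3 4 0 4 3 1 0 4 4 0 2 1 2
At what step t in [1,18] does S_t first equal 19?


t=0: S=3, d=0, jump=0, S_1=3
t=1: S=3, d=1, jump=0, S_2=3
t=2: S=3, d=0, jump=0, S_3=3
t=3: S=3, d=3, jump=1, S_4=4
t=4: S=4, d=4, jump=3, S_5=7
t=5: S=7, d=3, jump=1, S_6=8
t=6: S=8, d=4, jump=3, S_7=11
t=7: S=11, d=0, jump=0, S_8=11
t=8: S=11, d=4, jump=3, S_9=14
t=9: S=14, d=3, jump=1, S_10=15
t=10: S=15, d=1, jump=0, S_11=15
t=11: S=15, d=0, jump=0, S_12=15
t=12: S=15, d=4, jump=3, S_13=18
t=13: S=18, d=4, jump=3, S_14=21
t=14: S=21, d=0, jump=0, S_15=21
t=15: S=21, d=2, jump=-2, S_16=19
t=16: S=19, d=1, jump=0, S_17=19
t=17: S=19, d=2, jump=-2, S_18=17

16


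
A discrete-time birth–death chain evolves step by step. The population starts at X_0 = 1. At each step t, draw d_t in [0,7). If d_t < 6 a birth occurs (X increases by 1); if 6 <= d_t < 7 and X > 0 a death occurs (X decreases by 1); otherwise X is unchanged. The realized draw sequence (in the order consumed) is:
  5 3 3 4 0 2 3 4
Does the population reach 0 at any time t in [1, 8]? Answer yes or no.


t=0: X=1, d=5 → birth, X_1=2
t=1: X=2, d=3 → birth, X_2=3
t=2: X=3, d=3 → birth, X_3=4
t=3: X=4, d=4 → birth, X_4=5
t=4: X=5, d=0 → birth, X_5=6
t=5: X=6, d=2 → birth, X_6=7
t=6: X=7, d=3 → birth, X_7=8
t=7: X=8, d=4 → birth, X_8=9

no


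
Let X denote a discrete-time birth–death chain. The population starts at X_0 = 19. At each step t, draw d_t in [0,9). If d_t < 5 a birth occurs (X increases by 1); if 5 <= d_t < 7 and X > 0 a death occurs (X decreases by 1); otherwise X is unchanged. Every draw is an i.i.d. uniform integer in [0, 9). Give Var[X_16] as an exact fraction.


X can drop by at most 1 per step and X_0 = 19 > T = 16, so X_t >= 19 − t >= 3 > 0 for every t <= 16: the floor at 0 (the 'and X > 0' condition) never binds. Hence X_16 = X_0 + Σ_{t<16} Y_t with i.i.d. increments Y_t = y(d_t) ∈ {+1, −1, 0}.
Outcome values over d=0..8: [1, 1, 1, 1, 1, -1, -1, 0, 0]
Σy = 3, Σy² = 7, M = 9
μ = 3/9 = 1/3,  σ² = 7/9 − (1/3)² = 2/3
Independent increments: Var[X_16] = 16·σ² = 16·(2/3) = 32/3

32/3


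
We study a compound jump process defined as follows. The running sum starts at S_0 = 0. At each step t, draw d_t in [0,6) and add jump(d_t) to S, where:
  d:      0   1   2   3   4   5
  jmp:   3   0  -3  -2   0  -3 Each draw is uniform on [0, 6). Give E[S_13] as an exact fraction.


-65/6

Outcome values over d=0..5: [3, 0, -3, -2, 0, -3]
Σy = -5, Σy² = 31, M = 6
μ = -5/6 = -5/6,  σ² = 31/6 − (-5/6)² = 161/36
E[S_13] = 0 + 13·(-5/6) = -65/6


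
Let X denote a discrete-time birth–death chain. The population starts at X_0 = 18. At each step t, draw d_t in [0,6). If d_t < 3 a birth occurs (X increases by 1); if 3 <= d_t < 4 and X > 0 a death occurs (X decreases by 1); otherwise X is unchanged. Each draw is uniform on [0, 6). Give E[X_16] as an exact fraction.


70/3

X can drop by at most 1 per step and X_0 = 18 > T = 16, so X_t >= 18 − t >= 2 > 0 for every t <= 16: the floor at 0 (the 'and X > 0' condition) never binds. Hence X_16 = X_0 + Σ_{t<16} Y_t with i.i.d. increments Y_t = y(d_t) ∈ {+1, −1, 0}.
Outcome values over d=0..5: [1, 1, 1, -1, 0, 0]
Σy = 2, Σy² = 4, M = 6
μ = 2/6 = 1/3,  σ² = 4/6 − (1/3)² = 5/9
E[X_16] = 18 + 16·(1/3) = 70/3


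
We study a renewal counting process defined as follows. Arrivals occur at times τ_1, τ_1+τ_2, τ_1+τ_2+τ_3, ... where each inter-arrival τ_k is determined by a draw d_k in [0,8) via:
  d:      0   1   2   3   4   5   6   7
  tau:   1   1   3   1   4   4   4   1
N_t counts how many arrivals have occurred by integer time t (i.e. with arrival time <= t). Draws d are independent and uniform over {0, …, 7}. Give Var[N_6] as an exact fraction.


Inter-arrival values over d=0..7: [1, 1, 3, 1, 4, 4, 4, 1]
Each d has probability 1/8, so the pmf of τ is: f(1) = 1/2, f(3) = 1/8, f(4) = 3/8
Let p_n(j) = P(N_n = j), with p_0 = [1]. Condition on τ_1: p_n(0) = P(τ > n), and for j >= 1, p_n(j) = Σ_{k<=n} f(k)·p_{n−k}(j−1)
p_1 = [1/2, 1/2]  (j = 0..1)
p_2 = [1/2, 1/4, 1/4]  (j = 0..2)
p_3 = [3/8, 3/8, 1/8, 1/8]  (j = 0..3)
p_4 = [0, 5/8, 1/4, 1/16, 1/16]  (j = 0..4)
p_5 = [0, 1/4, 17/32, 5/32, 1/32, 1/32]  (j = 0..5)
p_6 = [0, 15/64, 17/64, 3/8, 3/32, 1/64, 1/64]  (j = 0..6)
E[N_6] = Σ j·p_6(j) = 39/16;  E[N_6²] = Σ j²·p_6(j) = 57/8
Var[N_6] = 57/8 − (39/16)² = 303/256

303/256


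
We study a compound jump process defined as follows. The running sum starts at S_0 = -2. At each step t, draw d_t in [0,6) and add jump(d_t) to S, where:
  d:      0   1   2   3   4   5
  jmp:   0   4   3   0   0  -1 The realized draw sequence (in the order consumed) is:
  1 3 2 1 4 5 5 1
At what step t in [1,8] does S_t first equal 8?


t=0: S=-2, d=1, jump=4, S_1=2
t=1: S=2, d=3, jump=0, S_2=2
t=2: S=2, d=2, jump=3, S_3=5
t=3: S=5, d=1, jump=4, S_4=9
t=4: S=9, d=4, jump=0, S_5=9
t=5: S=9, d=5, jump=-1, S_6=8
t=6: S=8, d=5, jump=-1, S_7=7
t=7: S=7, d=1, jump=4, S_8=11

6


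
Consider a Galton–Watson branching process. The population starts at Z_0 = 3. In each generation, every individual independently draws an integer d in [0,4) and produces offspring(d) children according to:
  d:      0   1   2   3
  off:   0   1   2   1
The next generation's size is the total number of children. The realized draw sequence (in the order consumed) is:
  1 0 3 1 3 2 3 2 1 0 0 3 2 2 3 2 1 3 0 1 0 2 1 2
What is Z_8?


gen 0: Z_0=3, draws=[1, 0, 3], offspring=[1, 0, 1], Z_1=2
gen 1: Z_1=2, draws=[1, 3], offspring=[1, 1], Z_2=2
gen 2: Z_2=2, draws=[2, 3], offspring=[2, 1], Z_3=3
gen 3: Z_3=3, draws=[2, 1, 0], offspring=[2, 1, 0], Z_4=3
gen 4: Z_4=3, draws=[0, 3, 2], offspring=[0, 1, 2], Z_5=3
gen 5: Z_5=3, draws=[2, 3, 2], offspring=[2, 1, 2], Z_6=5
gen 6: Z_6=5, draws=[1, 3, 0, 1, 0], offspring=[1, 1, 0, 1, 0], Z_7=3
gen 7: Z_7=3, draws=[2, 1, 2], offspring=[2, 1, 2], Z_8=5

5


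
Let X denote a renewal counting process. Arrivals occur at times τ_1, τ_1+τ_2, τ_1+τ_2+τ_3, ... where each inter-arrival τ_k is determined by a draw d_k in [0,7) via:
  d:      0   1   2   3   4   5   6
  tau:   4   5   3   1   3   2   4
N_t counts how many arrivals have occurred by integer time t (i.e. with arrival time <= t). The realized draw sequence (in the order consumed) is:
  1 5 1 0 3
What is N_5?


draw d_1=1: τ_1=5, arrival time A_1=5
draw d_2=5: τ_2=2, arrival time A_2=7
draw d_3=1: τ_3=5, arrival time A_3=12
draw d_4=0: τ_4=4, arrival time A_4=16
draw d_5=3: τ_5=1, arrival time A_5=17
N_t over t=0..5: 0:0 1:0 2:0 3:0 4:0 5:1

1


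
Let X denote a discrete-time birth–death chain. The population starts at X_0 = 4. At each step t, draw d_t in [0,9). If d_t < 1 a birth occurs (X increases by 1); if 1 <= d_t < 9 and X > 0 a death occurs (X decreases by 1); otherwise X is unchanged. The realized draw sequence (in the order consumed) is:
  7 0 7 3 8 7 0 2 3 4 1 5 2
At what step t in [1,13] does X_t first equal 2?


t=0: X=4, d=7 → death, X_1=3
t=1: X=3, d=0 → birth, X_2=4
t=2: X=4, d=7 → death, X_3=3
t=3: X=3, d=3 → death, X_4=2
t=4: X=2, d=8 → death, X_5=1
t=5: X=1, d=7 → death, X_6=0
t=6: X=0, d=0 → birth, X_7=1
t=7: X=1, d=2 → death, X_8=0
t=8: X=0, d=3 → hold, X_9=0
t=9: X=0, d=4 → hold, X_10=0
t=10: X=0, d=1 → hold, X_11=0
t=11: X=0, d=5 → hold, X_12=0
t=12: X=0, d=2 → hold, X_13=0

4


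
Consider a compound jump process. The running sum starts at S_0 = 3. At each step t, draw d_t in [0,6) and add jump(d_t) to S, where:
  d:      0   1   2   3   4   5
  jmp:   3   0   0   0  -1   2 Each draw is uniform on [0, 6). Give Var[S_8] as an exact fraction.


136/9

Outcome values over d=0..5: [3, 0, 0, 0, -1, 2]
Σy = 4, Σy² = 14, M = 6
μ = 4/6 = 2/3,  σ² = 14/6 − (2/3)² = 17/9
Independent increments: Var[S_8] = 8·σ² = 8·(17/9) = 136/9


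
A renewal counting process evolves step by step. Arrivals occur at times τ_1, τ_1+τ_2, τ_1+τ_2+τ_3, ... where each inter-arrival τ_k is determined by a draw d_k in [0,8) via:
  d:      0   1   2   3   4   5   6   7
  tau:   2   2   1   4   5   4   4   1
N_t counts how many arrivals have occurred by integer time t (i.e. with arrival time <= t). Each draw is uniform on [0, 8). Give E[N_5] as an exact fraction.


Inter-arrival values over d=0..7: [2, 2, 1, 4, 5, 4, 4, 1]
Each d has probability 1/8, so the pmf of τ is: f(1) = 1/4, f(2) = 1/4, f(4) = 3/8, f(5) = 1/8
Renewal equation for m(n) = E[N_n]: condition on τ_1 = k (if k <= n, one arrival plus a fresh copy on the remaining n−k steps): m(n) = F(n) + Σ_{k<=n} f(k)·m(n−k), where F(n) = P(τ <= n) and m(0) = 0
m(1) = F(1) = 1/4
m(2) = F(2) + f(1)·m(1) = 1/2 + 1/4·1/4 = 9/16
m(3) = F(3) + f(1)·m(2) + f(2)·m(1) = 1/2 + 1/4·9/16 + 1/4·1/4 = 45/64
m(4) = F(4) + f(1)·m(3) + f(2)·m(2) = 7/8 + 1/4·45/64 + 1/4·9/16 = 305/256
m(5) = F(5) + f(1)·m(4) + f(2)·m(3) + f(4)·m(1) = 1 + 1/4·305/256 + 1/4·45/64 + 3/8·1/4 = 1605/1024
E[N_5] = m(5) = 1605/1024

1605/1024


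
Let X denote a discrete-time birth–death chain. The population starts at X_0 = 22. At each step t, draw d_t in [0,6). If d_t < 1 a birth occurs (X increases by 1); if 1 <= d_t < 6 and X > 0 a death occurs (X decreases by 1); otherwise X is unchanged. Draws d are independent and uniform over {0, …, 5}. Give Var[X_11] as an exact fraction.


55/9

X can drop by at most 1 per step and X_0 = 22 > T = 11, so X_t >= 22 − t >= 11 > 0 for every t <= 11: the floor at 0 (the 'and X > 0' condition) never binds. Hence X_11 = X_0 + Σ_{t<11} Y_t with i.i.d. increments Y_t = y(d_t) ∈ {+1, −1, 0}.
Outcome values over d=0..5: [1, -1, -1, -1, -1, -1]
Σy = -4, Σy² = 6, M = 6
μ = -4/6 = -2/3,  σ² = 6/6 − (-2/3)² = 5/9
Independent increments: Var[X_11] = 11·σ² = 11·(5/9) = 55/9


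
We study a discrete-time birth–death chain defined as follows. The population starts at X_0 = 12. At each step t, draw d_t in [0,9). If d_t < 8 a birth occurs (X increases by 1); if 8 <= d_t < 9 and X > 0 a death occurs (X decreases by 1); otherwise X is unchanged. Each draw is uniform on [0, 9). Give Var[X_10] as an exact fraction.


X can drop by at most 1 per step and X_0 = 12 > T = 10, so X_t >= 12 − t >= 2 > 0 for every t <= 10: the floor at 0 (the 'and X > 0' condition) never binds. Hence X_10 = X_0 + Σ_{t<10} Y_t with i.i.d. increments Y_t = y(d_t) ∈ {+1, −1, 0}.
Outcome values over d=0..8: [1, 1, 1, 1, 1, 1, 1, 1, -1]
Σy = 7, Σy² = 9, M = 9
μ = 7/9 = 7/9,  σ² = 9/9 − (7/9)² = 32/81
Independent increments: Var[X_10] = 10·σ² = 10·(32/81) = 320/81

320/81


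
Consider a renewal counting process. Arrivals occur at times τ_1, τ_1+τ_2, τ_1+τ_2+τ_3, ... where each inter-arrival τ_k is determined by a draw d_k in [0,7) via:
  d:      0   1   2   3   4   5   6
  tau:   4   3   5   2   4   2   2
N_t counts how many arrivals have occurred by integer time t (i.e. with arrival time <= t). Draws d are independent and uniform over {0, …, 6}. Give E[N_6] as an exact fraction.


566/343

Inter-arrival values over d=0..6: [4, 3, 5, 2, 4, 2, 2]
Each d has probability 1/7, so the pmf of τ is: f(2) = 3/7, f(3) = 1/7, f(4) = 2/7, f(5) = 1/7
Renewal equation for m(n) = E[N_n]: condition on τ_1 = k (if k <= n, one arrival plus a fresh copy on the remaining n−k steps): m(n) = F(n) + Σ_{k<=n} f(k)·m(n−k), where F(n) = P(τ <= n) and m(0) = 0
m(1) = F(1) = 0
m(2) = F(2) = 3/7
m(3) = F(3) = 4/7
m(4) = F(4) + f(2)·m(2) = 6/7 + 3/7·3/7 = 51/49
m(5) = F(5) + f(2)·m(3) + f(3)·m(2) = 1 + 3/7·4/7 + 1/7·3/7 = 64/49
m(6) = F(6) + f(2)·m(4) + f(3)·m(3) + f(4)·m(2) = 1 + 3/7·51/49 + 1/7·4/7 + 2/7·3/7 = 566/343
E[N_6] = m(6) = 566/343


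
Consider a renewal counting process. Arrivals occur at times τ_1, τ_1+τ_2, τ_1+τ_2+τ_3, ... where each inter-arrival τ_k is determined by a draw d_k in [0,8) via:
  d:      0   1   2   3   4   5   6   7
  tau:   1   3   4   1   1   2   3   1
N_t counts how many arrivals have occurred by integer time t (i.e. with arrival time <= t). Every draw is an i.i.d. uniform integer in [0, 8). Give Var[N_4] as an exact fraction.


3111/4096

Inter-arrival values over d=0..7: [1, 3, 4, 1, 1, 2, 3, 1]
Each d has probability 1/8, so the pmf of τ is: f(1) = 1/2, f(2) = 1/8, f(3) = 1/4, f(4) = 1/8
Let p_n(j) = P(N_n = j), with p_0 = [1]. Condition on τ_1: p_n(0) = P(τ > n), and for j >= 1, p_n(j) = Σ_{k<=n} f(k)·p_{n−k}(j−1)
p_1 = [1/2, 1/2]  (j = 0..1)
p_2 = [3/8, 3/8, 1/4]  (j = 0..2)
p_3 = [1/8, 1/2, 1/4, 1/8]  (j = 0..3)
p_4 = [0, 23/64, 27/64, 5/32, 1/16]  (j = 0..4)
E[N_4] = Σ j·p_4(j) = 123/64;  E[N_4²] = Σ j²·p_4(j) = 285/64
Var[N_4] = 285/64 − (123/64)² = 3111/4096


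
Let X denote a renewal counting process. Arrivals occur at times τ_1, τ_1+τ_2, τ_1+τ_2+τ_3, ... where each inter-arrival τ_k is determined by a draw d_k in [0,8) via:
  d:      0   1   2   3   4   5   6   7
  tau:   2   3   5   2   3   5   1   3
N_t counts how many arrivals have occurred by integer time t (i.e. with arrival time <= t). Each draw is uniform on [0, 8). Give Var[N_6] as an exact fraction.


Inter-arrival values over d=0..7: [2, 3, 5, 2, 3, 5, 1, 3]
Each d has probability 1/8, so the pmf of τ is: f(1) = 1/8, f(2) = 1/4, f(3) = 3/8, f(5) = 1/4
Let p_n(j) = P(N_n = j), with p_0 = [1]. Condition on τ_1: p_n(0) = P(τ > n), and for j >= 1, p_n(j) = Σ_{k<=n} f(k)·p_{n−k}(j−1)
p_1 = [7/8, 1/8]  (j = 0..1)
p_2 = [5/8, 23/64, 1/64]  (j = 0..2)
p_3 = [1/4, 43/64, 39/512, 1/512]  (j = 0..3)
p_4 = [1/4, 33/64, 113/512, 55/4096, 1/4096]  (j = 0..4)
p_5 = [0, 37/64, 47/128, 215/4096, 71/32768, 1/32768]  (j = 0..5)
p_6 = [0, 3/8, 31/64, 531/4096, 349/32768, 87/262144, 1/262144]  (j = 0..6)
E[N_6] = Σ j·p_6(j) = 465817/262144;  E[N_6²] = Σ j²·p_6(j) = 958947/262144
Var[N_6] = 958947/262144 − (465817/262144)² = 34396724879/68719476736

34396724879/68719476736


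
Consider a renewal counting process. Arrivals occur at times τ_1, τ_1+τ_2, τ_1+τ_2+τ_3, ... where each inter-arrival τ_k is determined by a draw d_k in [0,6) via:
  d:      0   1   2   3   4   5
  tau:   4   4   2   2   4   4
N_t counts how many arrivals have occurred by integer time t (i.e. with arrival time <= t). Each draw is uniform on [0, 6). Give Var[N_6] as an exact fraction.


Inter-arrival values over d=0..5: [4, 4, 2, 2, 4, 4]
Each d has probability 1/6, so the pmf of τ is: f(2) = 1/3, f(4) = 2/3
Let p_n(j) = P(N_n = j), with p_0 = [1]. Condition on τ_1: p_n(0) = P(τ > n), and for j >= 1, p_n(j) = Σ_{k<=n} f(k)·p_{n−k}(j−1)
p_1 = [1]  (j = 0)
p_2 = [2/3, 1/3]  (j = 0..1)
p_3 = [2/3, 1/3]  (j = 0..1)
p_4 = [0, 8/9, 1/9]  (j = 0..2)
p_5 = [0, 8/9, 1/9]  (j = 0..2)
p_6 = [0, 4/9, 14/27, 1/27]  (j = 0..3)
E[N_6] = Σ j·p_6(j) = 43/27;  E[N_6²] = Σ j²·p_6(j) = 77/27
Var[N_6] = 77/27 − (43/27)² = 230/729

230/729


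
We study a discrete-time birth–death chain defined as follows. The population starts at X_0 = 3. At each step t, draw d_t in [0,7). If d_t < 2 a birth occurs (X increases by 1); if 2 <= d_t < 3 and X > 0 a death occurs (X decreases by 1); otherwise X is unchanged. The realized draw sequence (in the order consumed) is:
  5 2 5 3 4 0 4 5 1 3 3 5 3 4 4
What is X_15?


t=0: X=3, d=5 → hold, X_1=3
t=1: X=3, d=2 → death, X_2=2
t=2: X=2, d=5 → hold, X_3=2
t=3: X=2, d=3 → hold, X_4=2
t=4: X=2, d=4 → hold, X_5=2
t=5: X=2, d=0 → birth, X_6=3
t=6: X=3, d=4 → hold, X_7=3
t=7: X=3, d=5 → hold, X_8=3
t=8: X=3, d=1 → birth, X_9=4
t=9: X=4, d=3 → hold, X_10=4
t=10: X=4, d=3 → hold, X_11=4
t=11: X=4, d=5 → hold, X_12=4
t=12: X=4, d=3 → hold, X_13=4
t=13: X=4, d=4 → hold, X_14=4
t=14: X=4, d=4 → hold, X_15=4

4


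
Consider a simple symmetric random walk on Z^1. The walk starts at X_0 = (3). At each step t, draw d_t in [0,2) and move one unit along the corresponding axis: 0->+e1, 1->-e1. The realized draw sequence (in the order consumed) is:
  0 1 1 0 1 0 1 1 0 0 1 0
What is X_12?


(3)

t=0: X=(3), d=0 → +e1, X_1=(4)
t=1: X=(4), d=1 → -e1, X_2=(3)
t=2: X=(3), d=1 → -e1, X_3=(2)
t=3: X=(2), d=0 → +e1, X_4=(3)
t=4: X=(3), d=1 → -e1, X_5=(2)
t=5: X=(2), d=0 → +e1, X_6=(3)
t=6: X=(3), d=1 → -e1, X_7=(2)
t=7: X=(2), d=1 → -e1, X_8=(1)
t=8: X=(1), d=0 → +e1, X_9=(2)
t=9: X=(2), d=0 → +e1, X_10=(3)
t=10: X=(3), d=1 → -e1, X_11=(2)
t=11: X=(2), d=0 → +e1, X_12=(3)


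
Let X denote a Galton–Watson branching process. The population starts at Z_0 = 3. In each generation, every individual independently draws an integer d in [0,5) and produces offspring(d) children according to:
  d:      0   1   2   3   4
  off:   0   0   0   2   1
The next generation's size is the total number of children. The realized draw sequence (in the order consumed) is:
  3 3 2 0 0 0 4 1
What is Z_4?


0

gen 0: Z_0=3, draws=[3, 3, 2], offspring=[2, 2, 0], Z_1=4
gen 1: Z_1=4, draws=[0, 0, 0, 4], offspring=[0, 0, 0, 1], Z_2=1
gen 2: Z_2=1, draws=[1], offspring=[0], Z_3=0
gen 3: Z_3=0, draws=[], offspring=[], Z_4=0


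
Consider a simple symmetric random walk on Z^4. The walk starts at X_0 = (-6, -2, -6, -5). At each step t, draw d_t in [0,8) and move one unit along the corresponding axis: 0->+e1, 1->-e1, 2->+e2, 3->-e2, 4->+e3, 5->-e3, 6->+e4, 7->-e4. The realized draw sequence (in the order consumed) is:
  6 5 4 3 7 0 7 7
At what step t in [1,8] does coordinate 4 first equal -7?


t=0: X=(-6, -2, -6, -5), d=6 → +e4, X_1=(-6, -2, -6, -4)
t=1: X=(-6, -2, -6, -4), d=5 → -e3, X_2=(-6, -2, -7, -4)
t=2: X=(-6, -2, -7, -4), d=4 → +e3, X_3=(-6, -2, -6, -4)
t=3: X=(-6, -2, -6, -4), d=3 → -e2, X_4=(-6, -3, -6, -4)
t=4: X=(-6, -3, -6, -4), d=7 → -e4, X_5=(-6, -3, -6, -5)
t=5: X=(-6, -3, -6, -5), d=0 → +e1, X_6=(-5, -3, -6, -5)
t=6: X=(-5, -3, -6, -5), d=7 → -e4, X_7=(-5, -3, -6, -6)
t=7: X=(-5, -3, -6, -6), d=7 → -e4, X_8=(-5, -3, -6, -7)

8


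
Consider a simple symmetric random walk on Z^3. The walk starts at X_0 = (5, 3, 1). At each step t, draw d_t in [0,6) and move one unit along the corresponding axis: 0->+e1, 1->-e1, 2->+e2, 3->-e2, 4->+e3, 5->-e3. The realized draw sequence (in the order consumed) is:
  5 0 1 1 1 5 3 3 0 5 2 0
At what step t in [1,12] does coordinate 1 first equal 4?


t=0: X=(5, 3, 1), d=5 → -e3, X_1=(5, 3, 0)
t=1: X=(5, 3, 0), d=0 → +e1, X_2=(6, 3, 0)
t=2: X=(6, 3, 0), d=1 → -e1, X_3=(5, 3, 0)
t=3: X=(5, 3, 0), d=1 → -e1, X_4=(4, 3, 0)
t=4: X=(4, 3, 0), d=1 → -e1, X_5=(3, 3, 0)
t=5: X=(3, 3, 0), d=5 → -e3, X_6=(3, 3, -1)
t=6: X=(3, 3, -1), d=3 → -e2, X_7=(3, 2, -1)
t=7: X=(3, 2, -1), d=3 → -e2, X_8=(3, 1, -1)
t=8: X=(3, 1, -1), d=0 → +e1, X_9=(4, 1, -1)
t=9: X=(4, 1, -1), d=5 → -e3, X_10=(4, 1, -2)
t=10: X=(4, 1, -2), d=2 → +e2, X_11=(4, 2, -2)
t=11: X=(4, 2, -2), d=0 → +e1, X_12=(5, 2, -2)

4


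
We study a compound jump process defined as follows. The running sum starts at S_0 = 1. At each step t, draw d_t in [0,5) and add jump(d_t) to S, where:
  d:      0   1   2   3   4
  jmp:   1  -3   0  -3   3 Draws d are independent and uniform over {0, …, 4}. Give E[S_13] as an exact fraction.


-21/5

Outcome values over d=0..4: [1, -3, 0, -3, 3]
Σy = -2, Σy² = 28, M = 5
μ = -2/5 = -2/5,  σ² = 28/5 − (-2/5)² = 136/25
E[S_13] = 1 + 13·(-2/5) = -21/5


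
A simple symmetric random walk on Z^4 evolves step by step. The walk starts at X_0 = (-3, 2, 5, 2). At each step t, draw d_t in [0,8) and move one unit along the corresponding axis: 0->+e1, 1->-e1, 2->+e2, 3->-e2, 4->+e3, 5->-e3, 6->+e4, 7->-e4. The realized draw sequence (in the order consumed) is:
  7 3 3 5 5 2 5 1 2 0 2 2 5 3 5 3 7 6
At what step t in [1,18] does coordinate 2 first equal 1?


2

t=0: X=(-3, 2, 5, 2), d=7 → -e4, X_1=(-3, 2, 5, 1)
t=1: X=(-3, 2, 5, 1), d=3 → -e2, X_2=(-3, 1, 5, 1)
t=2: X=(-3, 1, 5, 1), d=3 → -e2, X_3=(-3, 0, 5, 1)
t=3: X=(-3, 0, 5, 1), d=5 → -e3, X_4=(-3, 0, 4, 1)
t=4: X=(-3, 0, 4, 1), d=5 → -e3, X_5=(-3, 0, 3, 1)
t=5: X=(-3, 0, 3, 1), d=2 → +e2, X_6=(-3, 1, 3, 1)
t=6: X=(-3, 1, 3, 1), d=5 → -e3, X_7=(-3, 1, 2, 1)
t=7: X=(-3, 1, 2, 1), d=1 → -e1, X_8=(-4, 1, 2, 1)
t=8: X=(-4, 1, 2, 1), d=2 → +e2, X_9=(-4, 2, 2, 1)
t=9: X=(-4, 2, 2, 1), d=0 → +e1, X_10=(-3, 2, 2, 1)
t=10: X=(-3, 2, 2, 1), d=2 → +e2, X_11=(-3, 3, 2, 1)
t=11: X=(-3, 3, 2, 1), d=2 → +e2, X_12=(-3, 4, 2, 1)
t=12: X=(-3, 4, 2, 1), d=5 → -e3, X_13=(-3, 4, 1, 1)
t=13: X=(-3, 4, 1, 1), d=3 → -e2, X_14=(-3, 3, 1, 1)
t=14: X=(-3, 3, 1, 1), d=5 → -e3, X_15=(-3, 3, 0, 1)
t=15: X=(-3, 3, 0, 1), d=3 → -e2, X_16=(-3, 2, 0, 1)
t=16: X=(-3, 2, 0, 1), d=7 → -e4, X_17=(-3, 2, 0, 0)
t=17: X=(-3, 2, 0, 0), d=6 → +e4, X_18=(-3, 2, 0, 1)


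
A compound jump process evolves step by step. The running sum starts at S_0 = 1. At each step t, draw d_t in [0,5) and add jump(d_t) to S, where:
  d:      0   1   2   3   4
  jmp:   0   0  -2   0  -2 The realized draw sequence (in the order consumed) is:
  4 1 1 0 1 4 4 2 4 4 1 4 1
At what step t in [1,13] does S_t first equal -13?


12

t=0: S=1, d=4, jump=-2, S_1=-1
t=1: S=-1, d=1, jump=0, S_2=-1
t=2: S=-1, d=1, jump=0, S_3=-1
t=3: S=-1, d=0, jump=0, S_4=-1
t=4: S=-1, d=1, jump=0, S_5=-1
t=5: S=-1, d=4, jump=-2, S_6=-3
t=6: S=-3, d=4, jump=-2, S_7=-5
t=7: S=-5, d=2, jump=-2, S_8=-7
t=8: S=-7, d=4, jump=-2, S_9=-9
t=9: S=-9, d=4, jump=-2, S_10=-11
t=10: S=-11, d=1, jump=0, S_11=-11
t=11: S=-11, d=4, jump=-2, S_12=-13
t=12: S=-13, d=1, jump=0, S_13=-13


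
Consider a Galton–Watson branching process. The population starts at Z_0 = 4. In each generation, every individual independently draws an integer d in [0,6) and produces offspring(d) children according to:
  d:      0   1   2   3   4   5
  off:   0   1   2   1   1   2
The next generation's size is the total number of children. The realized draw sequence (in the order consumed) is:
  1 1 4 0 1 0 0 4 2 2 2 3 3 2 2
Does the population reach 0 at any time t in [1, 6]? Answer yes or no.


gen 0: Z_0=4, draws=[1, 1, 4, 0], offspring=[1, 1, 1, 0], Z_1=3
gen 1: Z_1=3, draws=[1, 0, 0], offspring=[1, 0, 0], Z_2=1
gen 2: Z_2=1, draws=[4], offspring=[1], Z_3=1
gen 3: Z_3=1, draws=[2], offspring=[2], Z_4=2
gen 4: Z_4=2, draws=[2, 2], offspring=[2, 2], Z_5=4
gen 5: Z_5=4, draws=[3, 3, 2, 2], offspring=[1, 1, 2, 2], Z_6=6

no


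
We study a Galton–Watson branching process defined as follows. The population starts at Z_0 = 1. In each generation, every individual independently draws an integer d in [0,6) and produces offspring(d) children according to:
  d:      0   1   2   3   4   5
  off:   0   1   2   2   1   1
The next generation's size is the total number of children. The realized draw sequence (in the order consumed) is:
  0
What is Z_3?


gen 0: Z_0=1, draws=[0], offspring=[0], Z_1=0
gen 1: Z_1=0, draws=[], offspring=[], Z_2=0
gen 2: Z_2=0, draws=[], offspring=[], Z_3=0

0


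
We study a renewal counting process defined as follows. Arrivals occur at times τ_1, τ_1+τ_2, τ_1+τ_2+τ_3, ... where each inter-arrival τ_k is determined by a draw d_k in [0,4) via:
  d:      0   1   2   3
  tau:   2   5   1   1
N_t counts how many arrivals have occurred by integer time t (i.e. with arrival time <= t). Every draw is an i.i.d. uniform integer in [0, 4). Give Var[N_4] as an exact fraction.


407/256

Inter-arrival values over d=0..3: [2, 5, 1, 1]
Each d has probability 1/4, so the pmf of τ is: f(1) = 1/2, f(2) = 1/4, f(5) = 1/4
Let p_n(j) = P(N_n = j), with p_0 = [1]. Condition on τ_1: p_n(0) = P(τ > n), and for j >= 1, p_n(j) = Σ_{k<=n} f(k)·p_{n−k}(j−1)
p_1 = [1/2, 1/2]  (j = 0..1)
p_2 = [1/4, 1/2, 1/4]  (j = 0..2)
p_3 = [1/4, 1/4, 3/8, 1/8]  (j = 0..3)
p_4 = [1/4, 3/16, 1/4, 1/4, 1/16]  (j = 0..4)
E[N_4] = Σ j·p_4(j) = 27/16;  E[N_4²] = Σ j²·p_4(j) = 71/16
Var[N_4] = 71/16 − (27/16)² = 407/256


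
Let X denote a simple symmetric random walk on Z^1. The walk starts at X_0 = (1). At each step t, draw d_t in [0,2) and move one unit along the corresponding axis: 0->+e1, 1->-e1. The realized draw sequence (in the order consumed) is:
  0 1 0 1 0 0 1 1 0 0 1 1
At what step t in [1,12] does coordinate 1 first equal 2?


1

t=0: X=(1), d=0 → +e1, X_1=(2)
t=1: X=(2), d=1 → -e1, X_2=(1)
t=2: X=(1), d=0 → +e1, X_3=(2)
t=3: X=(2), d=1 → -e1, X_4=(1)
t=4: X=(1), d=0 → +e1, X_5=(2)
t=5: X=(2), d=0 → +e1, X_6=(3)
t=6: X=(3), d=1 → -e1, X_7=(2)
t=7: X=(2), d=1 → -e1, X_8=(1)
t=8: X=(1), d=0 → +e1, X_9=(2)
t=9: X=(2), d=0 → +e1, X_10=(3)
t=10: X=(3), d=1 → -e1, X_11=(2)
t=11: X=(2), d=1 → -e1, X_12=(1)


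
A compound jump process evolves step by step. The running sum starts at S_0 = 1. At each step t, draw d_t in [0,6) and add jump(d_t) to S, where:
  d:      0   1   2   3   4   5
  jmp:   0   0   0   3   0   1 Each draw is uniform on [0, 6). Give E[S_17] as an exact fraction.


Outcome values over d=0..5: [0, 0, 0, 3, 0, 1]
Σy = 4, Σy² = 10, M = 6
μ = 4/6 = 2/3,  σ² = 10/6 − (2/3)² = 11/9
E[S_17] = 1 + 17·(2/3) = 37/3

37/3


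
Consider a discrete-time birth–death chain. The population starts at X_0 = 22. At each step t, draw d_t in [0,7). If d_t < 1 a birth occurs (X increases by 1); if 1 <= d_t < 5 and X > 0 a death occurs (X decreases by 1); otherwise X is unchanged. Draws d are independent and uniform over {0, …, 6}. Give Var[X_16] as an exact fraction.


416/49

X can drop by at most 1 per step and X_0 = 22 > T = 16, so X_t >= 22 − t >= 6 > 0 for every t <= 16: the floor at 0 (the 'and X > 0' condition) never binds. Hence X_16 = X_0 + Σ_{t<16} Y_t with i.i.d. increments Y_t = y(d_t) ∈ {+1, −1, 0}.
Outcome values over d=0..6: [1, -1, -1, -1, -1, 0, 0]
Σy = -3, Σy² = 5, M = 7
μ = -3/7 = -3/7,  σ² = 5/7 − (-3/7)² = 26/49
Independent increments: Var[X_16] = 16·σ² = 16·(26/49) = 416/49


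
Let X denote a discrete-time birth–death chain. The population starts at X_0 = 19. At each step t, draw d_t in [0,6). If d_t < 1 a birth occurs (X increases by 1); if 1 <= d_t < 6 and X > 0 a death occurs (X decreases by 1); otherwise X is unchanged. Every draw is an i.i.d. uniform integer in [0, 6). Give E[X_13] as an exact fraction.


31/3

X can drop by at most 1 per step and X_0 = 19 > T = 13, so X_t >= 19 − t >= 6 > 0 for every t <= 13: the floor at 0 (the 'and X > 0' condition) never binds. Hence X_13 = X_0 + Σ_{t<13} Y_t with i.i.d. increments Y_t = y(d_t) ∈ {+1, −1, 0}.
Outcome values over d=0..5: [1, -1, -1, -1, -1, -1]
Σy = -4, Σy² = 6, M = 6
μ = -4/6 = -2/3,  σ² = 6/6 − (-2/3)² = 5/9
E[X_13] = 19 + 13·(-2/3) = 31/3


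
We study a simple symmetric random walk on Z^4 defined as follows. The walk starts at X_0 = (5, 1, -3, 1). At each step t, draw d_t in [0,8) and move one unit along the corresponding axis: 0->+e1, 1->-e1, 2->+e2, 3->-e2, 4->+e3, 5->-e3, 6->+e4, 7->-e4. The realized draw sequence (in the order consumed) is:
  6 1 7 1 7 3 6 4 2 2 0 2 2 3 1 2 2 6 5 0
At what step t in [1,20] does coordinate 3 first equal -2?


8

t=0: X=(5, 1, -3, 1), d=6 → +e4, X_1=(5, 1, -3, 2)
t=1: X=(5, 1, -3, 2), d=1 → -e1, X_2=(4, 1, -3, 2)
t=2: X=(4, 1, -3, 2), d=7 → -e4, X_3=(4, 1, -3, 1)
t=3: X=(4, 1, -3, 1), d=1 → -e1, X_4=(3, 1, -3, 1)
t=4: X=(3, 1, -3, 1), d=7 → -e4, X_5=(3, 1, -3, 0)
t=5: X=(3, 1, -3, 0), d=3 → -e2, X_6=(3, 0, -3, 0)
t=6: X=(3, 0, -3, 0), d=6 → +e4, X_7=(3, 0, -3, 1)
t=7: X=(3, 0, -3, 1), d=4 → +e3, X_8=(3, 0, -2, 1)
t=8: X=(3, 0, -2, 1), d=2 → +e2, X_9=(3, 1, -2, 1)
t=9: X=(3, 1, -2, 1), d=2 → +e2, X_10=(3, 2, -2, 1)
t=10: X=(3, 2, -2, 1), d=0 → +e1, X_11=(4, 2, -2, 1)
t=11: X=(4, 2, -2, 1), d=2 → +e2, X_12=(4, 3, -2, 1)
t=12: X=(4, 3, -2, 1), d=2 → +e2, X_13=(4, 4, -2, 1)
t=13: X=(4, 4, -2, 1), d=3 → -e2, X_14=(4, 3, -2, 1)
t=14: X=(4, 3, -2, 1), d=1 → -e1, X_15=(3, 3, -2, 1)
t=15: X=(3, 3, -2, 1), d=2 → +e2, X_16=(3, 4, -2, 1)
t=16: X=(3, 4, -2, 1), d=2 → +e2, X_17=(3, 5, -2, 1)
t=17: X=(3, 5, -2, 1), d=6 → +e4, X_18=(3, 5, -2, 2)
t=18: X=(3, 5, -2, 2), d=5 → -e3, X_19=(3, 5, -3, 2)
t=19: X=(3, 5, -3, 2), d=0 → +e1, X_20=(4, 5, -3, 2)


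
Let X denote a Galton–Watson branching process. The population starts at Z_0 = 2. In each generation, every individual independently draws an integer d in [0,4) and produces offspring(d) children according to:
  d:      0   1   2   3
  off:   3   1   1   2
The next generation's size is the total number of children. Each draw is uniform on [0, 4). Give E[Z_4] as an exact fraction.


Outcome values over d=0..3: [3, 1, 1, 2]
Σy = 7, Σy² = 15, M = 4
μ = 7/4 = 7/4,  σ² = 15/4 − (7/4)² = 11/16
E[Z_0] = 2
E[Z_1] = 7/4·E[Z_0] = 7/2
E[Z_2] = 7/4·E[Z_1] = 49/8
E[Z_3] = 7/4·E[Z_2] = 343/32
E[Z_4] = 7/4·E[Z_3] = 2401/128

2401/128


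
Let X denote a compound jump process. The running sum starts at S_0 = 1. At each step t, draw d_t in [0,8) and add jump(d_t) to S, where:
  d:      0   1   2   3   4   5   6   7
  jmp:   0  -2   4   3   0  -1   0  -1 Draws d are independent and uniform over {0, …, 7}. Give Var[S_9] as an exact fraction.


Outcome values over d=0..7: [0, -2, 4, 3, 0, -1, 0, -1]
Σy = 3, Σy² = 31, M = 8
μ = 3/8 = 3/8,  σ² = 31/8 − (3/8)² = 239/64
Independent increments: Var[S_9] = 9·σ² = 9·(239/64) = 2151/64

2151/64


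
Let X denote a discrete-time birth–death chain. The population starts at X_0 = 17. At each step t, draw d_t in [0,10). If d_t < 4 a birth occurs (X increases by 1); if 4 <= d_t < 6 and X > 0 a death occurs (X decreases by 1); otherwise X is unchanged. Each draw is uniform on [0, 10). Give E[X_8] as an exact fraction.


X can drop by at most 1 per step and X_0 = 17 > T = 8, so X_t >= 17 − t >= 9 > 0 for every t <= 8: the floor at 0 (the 'and X > 0' condition) never binds. Hence X_8 = X_0 + Σ_{t<8} Y_t with i.i.d. increments Y_t = y(d_t) ∈ {+1, −1, 0}.
Outcome values over d=0..9: [1, 1, 1, 1, -1, -1, 0, 0, 0, 0]
Σy = 2, Σy² = 6, M = 10
μ = 2/10 = 1/5,  σ² = 6/10 − (1/5)² = 14/25
E[X_8] = 17 + 8·(1/5) = 93/5

93/5


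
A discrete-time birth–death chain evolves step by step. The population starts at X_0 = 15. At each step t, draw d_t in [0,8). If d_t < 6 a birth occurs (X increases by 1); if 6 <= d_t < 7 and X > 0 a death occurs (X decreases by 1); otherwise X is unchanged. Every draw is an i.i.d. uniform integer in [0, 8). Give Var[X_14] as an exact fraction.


217/32

X can drop by at most 1 per step and X_0 = 15 > T = 14, so X_t >= 15 − t >= 1 > 0 for every t <= 14: the floor at 0 (the 'and X > 0' condition) never binds. Hence X_14 = X_0 + Σ_{t<14} Y_t with i.i.d. increments Y_t = y(d_t) ∈ {+1, −1, 0}.
Outcome values over d=0..7: [1, 1, 1, 1, 1, 1, -1, 0]
Σy = 5, Σy² = 7, M = 8
μ = 5/8 = 5/8,  σ² = 7/8 − (5/8)² = 31/64
Independent increments: Var[X_14] = 14·σ² = 14·(31/64) = 217/32


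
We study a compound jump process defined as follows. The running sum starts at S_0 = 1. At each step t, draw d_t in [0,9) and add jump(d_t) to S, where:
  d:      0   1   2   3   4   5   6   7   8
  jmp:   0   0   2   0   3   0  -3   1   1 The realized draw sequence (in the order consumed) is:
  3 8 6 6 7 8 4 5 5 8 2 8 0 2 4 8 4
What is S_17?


t=0: S=1, d=3, jump=0, S_1=1
t=1: S=1, d=8, jump=1, S_2=2
t=2: S=2, d=6, jump=-3, S_3=-1
t=3: S=-1, d=6, jump=-3, S_4=-4
t=4: S=-4, d=7, jump=1, S_5=-3
t=5: S=-3, d=8, jump=1, S_6=-2
t=6: S=-2, d=4, jump=3, S_7=1
t=7: S=1, d=5, jump=0, S_8=1
t=8: S=1, d=5, jump=0, S_9=1
t=9: S=1, d=8, jump=1, S_10=2
t=10: S=2, d=2, jump=2, S_11=4
t=11: S=4, d=8, jump=1, S_12=5
t=12: S=5, d=0, jump=0, S_13=5
t=13: S=5, d=2, jump=2, S_14=7
t=14: S=7, d=4, jump=3, S_15=10
t=15: S=10, d=8, jump=1, S_16=11
t=16: S=11, d=4, jump=3, S_17=14

14


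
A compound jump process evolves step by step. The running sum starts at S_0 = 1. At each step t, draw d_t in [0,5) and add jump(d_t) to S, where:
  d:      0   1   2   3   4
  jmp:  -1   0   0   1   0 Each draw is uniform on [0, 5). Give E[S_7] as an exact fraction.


Outcome values over d=0..4: [-1, 0, 0, 1, 0]
Σy = 0, Σy² = 2, M = 5
μ = 0/5 = 0,  σ² = 2/5 − (0)² = 2/5
E[S_7] = 1 + 7·(0) = 1

1


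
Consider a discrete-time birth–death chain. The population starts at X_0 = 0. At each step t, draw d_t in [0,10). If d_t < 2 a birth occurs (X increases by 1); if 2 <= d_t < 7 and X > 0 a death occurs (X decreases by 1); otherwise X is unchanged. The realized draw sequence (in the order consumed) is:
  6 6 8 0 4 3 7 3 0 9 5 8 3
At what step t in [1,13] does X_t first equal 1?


4

t=0: X=0, d=6 → hold, X_1=0
t=1: X=0, d=6 → hold, X_2=0
t=2: X=0, d=8 → hold, X_3=0
t=3: X=0, d=0 → birth, X_4=1
t=4: X=1, d=4 → death, X_5=0
t=5: X=0, d=3 → hold, X_6=0
t=6: X=0, d=7 → hold, X_7=0
t=7: X=0, d=3 → hold, X_8=0
t=8: X=0, d=0 → birth, X_9=1
t=9: X=1, d=9 → hold, X_10=1
t=10: X=1, d=5 → death, X_11=0
t=11: X=0, d=8 → hold, X_12=0
t=12: X=0, d=3 → hold, X_13=0


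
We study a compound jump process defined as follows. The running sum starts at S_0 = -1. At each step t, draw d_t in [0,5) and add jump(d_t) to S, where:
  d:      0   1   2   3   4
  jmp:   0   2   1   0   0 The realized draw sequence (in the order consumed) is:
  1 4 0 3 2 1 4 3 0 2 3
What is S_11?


t=0: S=-1, d=1, jump=2, S_1=1
t=1: S=1, d=4, jump=0, S_2=1
t=2: S=1, d=0, jump=0, S_3=1
t=3: S=1, d=3, jump=0, S_4=1
t=4: S=1, d=2, jump=1, S_5=2
t=5: S=2, d=1, jump=2, S_6=4
t=6: S=4, d=4, jump=0, S_7=4
t=7: S=4, d=3, jump=0, S_8=4
t=8: S=4, d=0, jump=0, S_9=4
t=9: S=4, d=2, jump=1, S_10=5
t=10: S=5, d=3, jump=0, S_11=5

5


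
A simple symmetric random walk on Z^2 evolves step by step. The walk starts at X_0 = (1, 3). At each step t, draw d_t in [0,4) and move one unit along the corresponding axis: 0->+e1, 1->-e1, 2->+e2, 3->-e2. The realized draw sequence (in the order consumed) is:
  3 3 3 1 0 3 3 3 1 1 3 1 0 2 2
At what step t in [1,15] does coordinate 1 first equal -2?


t=0: X=(1, 3), d=3 → -e2, X_1=(1, 2)
t=1: X=(1, 2), d=3 → -e2, X_2=(1, 1)
t=2: X=(1, 1), d=3 → -e2, X_3=(1, 0)
t=3: X=(1, 0), d=1 → -e1, X_4=(0, 0)
t=4: X=(0, 0), d=0 → +e1, X_5=(1, 0)
t=5: X=(1, 0), d=3 → -e2, X_6=(1, -1)
t=6: X=(1, -1), d=3 → -e2, X_7=(1, -2)
t=7: X=(1, -2), d=3 → -e2, X_8=(1, -3)
t=8: X=(1, -3), d=1 → -e1, X_9=(0, -3)
t=9: X=(0, -3), d=1 → -e1, X_10=(-1, -3)
t=10: X=(-1, -3), d=3 → -e2, X_11=(-1, -4)
t=11: X=(-1, -4), d=1 → -e1, X_12=(-2, -4)
t=12: X=(-2, -4), d=0 → +e1, X_13=(-1, -4)
t=13: X=(-1, -4), d=2 → +e2, X_14=(-1, -3)
t=14: X=(-1, -3), d=2 → +e2, X_15=(-1, -2)

12


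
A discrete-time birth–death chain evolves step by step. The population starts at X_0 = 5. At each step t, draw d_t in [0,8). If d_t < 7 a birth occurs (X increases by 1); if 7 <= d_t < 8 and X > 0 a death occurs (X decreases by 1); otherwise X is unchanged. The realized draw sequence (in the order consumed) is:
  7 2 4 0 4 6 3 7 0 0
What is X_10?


11

t=0: X=5, d=7 → death, X_1=4
t=1: X=4, d=2 → birth, X_2=5
t=2: X=5, d=4 → birth, X_3=6
t=3: X=6, d=0 → birth, X_4=7
t=4: X=7, d=4 → birth, X_5=8
t=5: X=8, d=6 → birth, X_6=9
t=6: X=9, d=3 → birth, X_7=10
t=7: X=10, d=7 → death, X_8=9
t=8: X=9, d=0 → birth, X_9=10
t=9: X=10, d=0 → birth, X_10=11
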